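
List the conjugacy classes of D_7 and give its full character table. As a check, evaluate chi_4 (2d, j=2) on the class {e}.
Conjugacy classes: {e} of size 1, {r^1, r^6} of size 2, {r^2, r^5} of size 2, {r^3, r^4} of size 2, {s, sr, ..., sr^6} of size 7.
Character table:
  irrep \ class              {e} (size 1)  {r^1, r^6} (size 2)  {r^2, r^5} (size 2)  {r^3, r^4} (size 2)  {s, sr, ..., sr^6} (size 7)
  chi_1 (triv)               1             1                    1                    1                    1                          
  chi_2 (sign: r->1, s->-1)  1             1                    1                    1                    -1                         
  chi_3 (2d, j=1)            2             2*cos(2*pi/7)        -2*cos(3*pi/7)       -2*cos(pi/7)         0                          
  chi_4 (2d, j=2)            2             -2*cos(3*pi/7)       -2*cos(pi/7)         2*cos(2*pi/7)        0                          
  chi_5 (2d, j=3)            2             -2*cos(pi/7)         2*cos(2*pi/7)        -2*cos(3*pi/7)       0                          

Spot check: chi_4 (2d, j=2) on {e} = 2.

Why: D_7 has order 2*7 = 14 with 5 conjugacy classes, hence 5 irreducibles. Sum of squared dims 1 + 1 + 4 + 4 + 4 = 14 = |G|. Linear characters come from the abelianisation; the 2-dimensional irreps have character r^k -> 2*cos(2*pi*j*k/7), reflections -> 0.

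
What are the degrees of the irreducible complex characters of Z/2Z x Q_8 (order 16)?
Dimensions: 1, 1, 1, 1, 1, 1, 1, 1, 2, 2

Argument: There are 10 irreducibles (= number of conjugacy classes). Their dimensions d_i satisfy sum d_i^2 = |G| = 16: 1 + 1 + 1 + 1 + 1 + 1 + 1 + 1 + 4 + 4 = 16. (For the product with Z/2Z: each of the 2 1-dim characters of Z/2Z tensors with each irrep of Q_8, giving 2 copies of each Q_8-dimension.)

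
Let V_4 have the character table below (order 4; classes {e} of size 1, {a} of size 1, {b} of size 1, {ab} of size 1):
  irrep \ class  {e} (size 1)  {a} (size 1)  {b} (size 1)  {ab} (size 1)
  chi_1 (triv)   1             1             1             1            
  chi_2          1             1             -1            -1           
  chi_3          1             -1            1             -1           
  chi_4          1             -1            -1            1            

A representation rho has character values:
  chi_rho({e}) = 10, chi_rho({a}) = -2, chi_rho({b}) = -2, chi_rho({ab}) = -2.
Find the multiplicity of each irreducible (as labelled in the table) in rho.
Multiplicities: chi_1: 1, chi_2: 3, chi_3: 3, chi_4: 3.

Details: Use <chi_rho, chi> = (1/|G|) sum_C |C| * chi_rho(C) * conj(chi(C)) with |G| = 4 for each irreducible chi in the table:
  <chi_rho, chi_1> = (1/4)[1*(10)*conj(1) + 1*(-2)*conj(1) + 1*(-2)*conj(1) + 1*(-2)*conj(1)]
      = (1/4)[(10) + (-2) + (-2) + (-2)] = 4/4 = 1
  <chi_rho, chi_2> = (1/4)[1*(10)*conj(1) + 1*(-2)*conj(1) + 1*(-2)*conj(-1) + 1*(-2)*conj(-1)]
      = (1/4)[(10) + (-2) + (2) + (2)] = 12/4 = 3
  <chi_rho, chi_3> = (1/4)[1*(10)*conj(1) + 1*(-2)*conj(-1) + 1*(-2)*conj(1) + 1*(-2)*conj(-1)]
      = (1/4)[(10) + (2) + (-2) + (2)] = 12/4 = 3
  <chi_rho, chi_4> = (1/4)[1*(10)*conj(1) + 1*(-2)*conj(-1) + 1*(-2)*conj(-1) + 1*(-2)*conj(1)]
      = (1/4)[(10) + (2) + (2) + (-2)] = 12/4 = 3
Dimension check: dim(rho) = sum (mult * dim) = 1*1 + 3*1 + 3*1 + 3*1 = 10 = chi_rho(e) = 10.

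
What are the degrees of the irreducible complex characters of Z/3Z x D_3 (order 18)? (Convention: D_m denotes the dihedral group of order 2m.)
Dimensions: 1, 1, 1, 1, 1, 1, 2, 2, 2

Explanation: There are 9 irreducibles (= number of conjugacy classes). Their dimensions d_i satisfy sum d_i^2 = |G| = 18: 1 + 1 + 1 + 1 + 1 + 1 + 4 + 4 + 4 = 18. (For the product with Z/3Z: each of the 3 1-dim characters of Z/3Z tensors with each irrep of D_3, giving 3 copies of each D_3-dimension.)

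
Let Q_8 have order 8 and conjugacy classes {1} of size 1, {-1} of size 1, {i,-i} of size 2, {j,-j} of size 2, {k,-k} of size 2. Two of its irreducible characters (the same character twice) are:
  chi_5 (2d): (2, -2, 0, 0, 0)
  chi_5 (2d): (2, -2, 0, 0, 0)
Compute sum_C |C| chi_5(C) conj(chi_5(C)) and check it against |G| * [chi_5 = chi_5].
Sum = 8 = |G| = 8; so <chi_5, chi_5> = 1 (norm-1 confirms irreducibility).

Reasoning: Compute term by term over conjugacy classes (|C| * chi_5(C) * conj(chi_5(C))):
  1*(2)*conj(2) + 1*(-2)*conj(-2) + 2*(0)*conj(0) + 2*(0)*conj(0) + 2*(0)*conj(0)
  = (4) + (4) + (0) + (0) + (0)
  = 8.
Dividing by |G| = 8 gives 8/8 = 1, matching the row-orthogonality relation <chi_5, chi_5> = [chi_5 = chi_5].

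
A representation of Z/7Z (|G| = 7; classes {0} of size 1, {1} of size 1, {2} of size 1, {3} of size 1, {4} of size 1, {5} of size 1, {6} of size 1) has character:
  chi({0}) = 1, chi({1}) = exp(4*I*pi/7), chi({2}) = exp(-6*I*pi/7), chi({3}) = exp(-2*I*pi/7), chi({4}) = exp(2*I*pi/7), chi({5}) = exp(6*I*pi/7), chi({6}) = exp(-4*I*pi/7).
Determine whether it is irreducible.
Irreducible: <chi, chi> = 1.

Reasoning: <chi, chi> = (1/|G|) sum_C |C| * |chi(C)|^2 = (1/7)[1*|1|^2 + 1*|exp(4*I*pi/7)|^2 + 1*|exp(-6*I*pi/7)|^2 + 1*|exp(-2*I*pi/7)|^2 + 1*|exp(2*I*pi/7)|^2 + 1*|exp(6*I*pi/7)|^2 + 1*|exp(-4*I*pi/7)|^2]
  = (1/7)[(1) + (1) + (1) + (1) + (1) + (1) + (1)] = 7/7 = 1.
(Exp terms are combined using exp(i*s)*conj(exp(i*t)) = exp(i*(s-t)), and sums of them are collapsed using the identity that for every m > 1 the m distinct m-th roots of unity sum to 0, e.g. 1 + exp(2*I*pi/3) + exp(-2*I*pi/3) = 0.)
A character is irreducible iff <chi, chi> = 1, so this representation is irreducible.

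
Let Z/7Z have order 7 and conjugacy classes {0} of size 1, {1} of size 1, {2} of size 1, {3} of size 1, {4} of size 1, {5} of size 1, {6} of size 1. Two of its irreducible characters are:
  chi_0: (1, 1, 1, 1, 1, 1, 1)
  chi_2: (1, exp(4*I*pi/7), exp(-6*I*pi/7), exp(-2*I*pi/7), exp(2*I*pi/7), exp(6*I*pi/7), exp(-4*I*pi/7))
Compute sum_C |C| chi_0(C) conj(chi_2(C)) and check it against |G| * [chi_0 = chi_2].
Sum = 0; so <chi_0, chi_2> = 0 (distinct irreducibles are orthogonal).

Compute term by term over conjugacy classes (|C| * chi_0(C) * conj(chi_2(C))):
  1*(1)*conj(1) + 1*(1)*conj(exp(4*I*pi/7)) + 1*(1)*conj(exp(-6*I*pi/7)) + 1*(1)*conj(exp(-2*I*pi/7)) + 1*(1)*conj(exp(2*I*pi/7)) + 1*(1)*conj(exp(6*I*pi/7)) + 1*(1)*conj(exp(-4*I*pi/7))
  = (1) + (exp(-4*I*pi/7)) + (exp(6*I*pi/7)) + (exp(2*I*pi/7)) + (exp(-2*I*pi/7)) + (exp(-6*I*pi/7)) + (exp(4*I*pi/7))
  = 0.
(Exp terms are combined using exp(i*s)*conj(exp(i*t)) = exp(i*(s-t)), and sums of them are collapsed using the identity that for every m > 1 the m distinct m-th roots of unity sum to 0, e.g. 1 + exp(2*I*pi/3) + exp(-2*I*pi/3) = 0.)
Dividing by |G| = 7 gives 0/7 = 0, matching the row-orthogonality relation <chi_0, chi_2> = [chi_0 = chi_2].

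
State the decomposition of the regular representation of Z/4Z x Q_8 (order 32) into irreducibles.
Each irreducible V_i of dimension d_i appears with multiplicity d_i, i.e. rho_reg = (direct sum over all irreducibles V_i) d_i V_i. The irreducible dimensions for Z/4Z x Q_8 are 1, 1, 1, 1, 1, 1, 1, 1, 1, 1, 1, 1, 1, 1, 1, 1, 2, 2, 2, 2: 16 irreducibles of dimension 1, each with multiplicity 1; 4 irreducibles of dimension 2, each with multiplicity 2. Total dimension 16*1*1 + 4*2*2 = 32 = |G|.

Explanation: General theorem: in the regular representation of a finite group G, each irreducible appears with multiplicity equal to its dimension. Check: dim(rho_reg) = sum d_i^2 = 1 + 1 + 1 + 1 + 1 + 1 + 1 + 1 + 1 + 1 + 1 + 1 + 1 + 1 + 1 + 1 + 4 + 4 + 4 + 4 = 32 = |G|.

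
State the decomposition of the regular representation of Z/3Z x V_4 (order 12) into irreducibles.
Each irreducible V_i of dimension d_i appears with multiplicity d_i, i.e. rho_reg = (direct sum over all irreducibles V_i) d_i V_i. The irreducible dimensions for Z/3Z x V_4 are 1, 1, 1, 1, 1, 1, 1, 1, 1, 1, 1, 1: 12 irreducibles of dimension 1, each with multiplicity 1. Total dimension 12*1*1 = 12 = |G|.

Justification: General theorem: in the regular representation of a finite group G, each irreducible appears with multiplicity equal to its dimension. Check: dim(rho_reg) = sum d_i^2 = 1 + 1 + 1 + 1 + 1 + 1 + 1 + 1 + 1 + 1 + 1 + 1 = 12 = |G|.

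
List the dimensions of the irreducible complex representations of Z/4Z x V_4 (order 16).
Dimensions: 1, 1, 1, 1, 1, 1, 1, 1, 1, 1, 1, 1, 1, 1, 1, 1

Details: There are 16 irreducibles (= number of conjugacy classes). Their dimensions d_i satisfy sum d_i^2 = |G| = 16: 1 + 1 + 1 + 1 + 1 + 1 + 1 + 1 + 1 + 1 + 1 + 1 + 1 + 1 + 1 + 1 = 16. (For the product with Z/4Z: each of the 4 1-dim characters of Z/4Z tensors with each irrep of V_4, giving 4 copies of each V_4-dimension.)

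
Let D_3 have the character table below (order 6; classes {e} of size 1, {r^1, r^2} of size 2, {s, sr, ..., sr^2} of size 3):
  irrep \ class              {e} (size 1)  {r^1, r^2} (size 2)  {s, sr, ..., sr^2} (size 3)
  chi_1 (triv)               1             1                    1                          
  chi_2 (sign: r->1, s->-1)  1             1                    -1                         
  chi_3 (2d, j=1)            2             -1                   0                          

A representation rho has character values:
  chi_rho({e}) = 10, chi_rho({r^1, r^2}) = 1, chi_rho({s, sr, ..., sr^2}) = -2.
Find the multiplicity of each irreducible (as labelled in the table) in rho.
Multiplicities: chi_1: 1, chi_2: 3, chi_3: 3.

Details: Use <chi_rho, chi> = (1/|G|) sum_C |C| * chi_rho(C) * conj(chi(C)) with |G| = 6 for each irreducible chi in the table:
  <chi_rho, chi_1> = (1/6)[1*(10)*conj(1) + 2*(1)*conj(1) + 3*(-2)*conj(1)]
      = (1/6)[(10) + (2) + (-6)] = 6/6 = 1
  <chi_rho, chi_2> = (1/6)[1*(10)*conj(1) + 2*(1)*conj(1) + 3*(-2)*conj(-1)]
      = (1/6)[(10) + (2) + (6)] = 18/6 = 3
  <chi_rho, chi_3> = (1/6)[1*(10)*conj(2) + 2*(1)*conj(-1) + 3*(-2)*conj(0)]
      = (1/6)[(20) + (-2) + (0)] = 18/6 = 3
Dimension check: dim(rho) = sum (mult * dim) = 1*1 + 3*1 + 3*2 = 10 = chi_rho(e) = 10.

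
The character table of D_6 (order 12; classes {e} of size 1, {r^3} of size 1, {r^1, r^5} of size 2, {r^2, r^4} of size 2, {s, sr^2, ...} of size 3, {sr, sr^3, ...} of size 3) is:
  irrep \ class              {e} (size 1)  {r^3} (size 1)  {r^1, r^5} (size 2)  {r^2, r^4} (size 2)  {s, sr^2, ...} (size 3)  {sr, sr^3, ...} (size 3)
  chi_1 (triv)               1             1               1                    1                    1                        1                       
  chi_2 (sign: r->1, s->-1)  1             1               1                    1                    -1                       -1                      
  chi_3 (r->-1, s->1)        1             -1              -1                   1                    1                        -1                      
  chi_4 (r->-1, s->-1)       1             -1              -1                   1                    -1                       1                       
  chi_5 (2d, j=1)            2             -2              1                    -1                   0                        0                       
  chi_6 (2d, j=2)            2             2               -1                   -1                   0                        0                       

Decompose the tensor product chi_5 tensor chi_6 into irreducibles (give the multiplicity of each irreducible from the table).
chi_5 tensor chi_6 = chi_3 + chi_4 + chi_5 (all other irreducibles have multiplicity 0).

Why: The character of a tensor product is the pointwise product (chi_5 * chi_6)(C) = chi_5(C) * chi_6(C):
  {e}: (2)*(2), {r^3}: (-2)*(2), {r^1, r^5}: (1)*(-1), {r^2, r^4}: (-1)*(-1), {s, sr^2, ...}: (0)*(0), {sr, sr^3, ...}: (0)*(0)
so (chi_5 * chi_6) takes values
  {e} -> 4, {r^3} -> -4, {r^1, r^5} -> -1, {r^2, r^4} -> 1, {s, sr^2, ...} -> 0, {sr, sr^3, ...} -> 0.
Now take the inner product of this character with each irreducible chi from the table, <chi_5*chi_6, chi> = (1/12) sum_C |C| (chi_5*chi_6)(C) conj(chi(C)):
  <chi_5*chi_6, chi_1> = (1/12)[1*(4)*conj(1) + 1*(-4)*conj(1) + 2*(-1)*conj(1) + 2*(1)*conj(1) + 3*(0)*conj(1) + 3*(0)*conj(1)]
      = (1/12)[(4) + (-4) + (-2) + (2) + (0) + (0)] = 0/12 = 0
  <chi_5*chi_6, chi_2> = (1/12)[1*(4)*conj(1) + 1*(-4)*conj(1) + 2*(-1)*conj(1) + 2*(1)*conj(1) + 3*(0)*conj(-1) + 3*(0)*conj(-1)]
      = (1/12)[(4) + (-4) + (-2) + (2) + (0) + (0)] = 0/12 = 0
  <chi_5*chi_6, chi_3> = (1/12)[1*(4)*conj(1) + 1*(-4)*conj(-1) + 2*(-1)*conj(-1) + 2*(1)*conj(1) + 3*(0)*conj(1) + 3*(0)*conj(-1)]
      = (1/12)[(4) + (4) + (2) + (2) + (0) + (0)] = 12/12 = 1
  <chi_5*chi_6, chi_4> = (1/12)[1*(4)*conj(1) + 1*(-4)*conj(-1) + 2*(-1)*conj(-1) + 2*(1)*conj(1) + 3*(0)*conj(-1) + 3*(0)*conj(1)]
      = (1/12)[(4) + (4) + (2) + (2) + (0) + (0)] = 12/12 = 1
  <chi_5*chi_6, chi_5> = (1/12)[1*(4)*conj(2) + 1*(-4)*conj(-2) + 2*(-1)*conj(1) + 2*(1)*conj(-1) + 3*(0)*conj(0) + 3*(0)*conj(0)]
      = (1/12)[(8) + (8) + (-2) + (-2) + (0) + (0)] = 12/12 = 1
  <chi_5*chi_6, chi_6> = (1/12)[1*(4)*conj(2) + 1*(-4)*conj(2) + 2*(-1)*conj(-1) + 2*(1)*conj(-1) + 3*(0)*conj(0) + 3*(0)*conj(0)]
      = (1/12)[(8) + (-8) + (2) + (-2) + (0) + (0)] = 0/12 = 0
Hence the multiplicities are chi_3: 1, chi_4: 1, chi_5: 1. Dimension check: dim(chi_5)*dim(chi_6) = 2*2 = 4 and sum (mult * dim) = 1*1 + 1*1 + 1*2 = 4.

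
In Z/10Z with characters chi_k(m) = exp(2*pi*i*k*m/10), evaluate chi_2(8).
chi_2(8) = zeta_10^16 = exp(-4*I*pi/5)

Solution. chi_2(8) = zeta_10^(2*8) = zeta_10^16. Since zeta_10^10 = 1, this equals zeta_10^6 = exp(2*pi*i*6/10) = exp(-4*I*pi/5).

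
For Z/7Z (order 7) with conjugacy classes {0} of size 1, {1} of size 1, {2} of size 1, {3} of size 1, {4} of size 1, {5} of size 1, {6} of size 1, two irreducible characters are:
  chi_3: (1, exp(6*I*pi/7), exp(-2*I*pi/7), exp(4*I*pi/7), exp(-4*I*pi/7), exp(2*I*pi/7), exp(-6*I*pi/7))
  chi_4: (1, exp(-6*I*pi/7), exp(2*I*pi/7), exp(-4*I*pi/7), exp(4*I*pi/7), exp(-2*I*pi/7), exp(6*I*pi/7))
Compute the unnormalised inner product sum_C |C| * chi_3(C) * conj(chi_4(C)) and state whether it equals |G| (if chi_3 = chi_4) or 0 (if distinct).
Sum = 0; so <chi_3, chi_4> = 0 (distinct irreducibles are orthogonal).

Reasoning: Compute term by term over conjugacy classes (|C| * chi_3(C) * conj(chi_4(C))):
  1*(1)*conj(1) + 1*(exp(6*I*pi/7))*conj(exp(-6*I*pi/7)) + 1*(exp(-2*I*pi/7))*conj(exp(2*I*pi/7)) + 1*(exp(4*I*pi/7))*conj(exp(-4*I*pi/7)) + 1*(exp(-4*I*pi/7))*conj(exp(4*I*pi/7)) + 1*(exp(2*I*pi/7))*conj(exp(-2*I*pi/7)) + 1*(exp(-6*I*pi/7))*conj(exp(6*I*pi/7))
  = (1) + (exp(-2*I*pi/7)) + (exp(-4*I*pi/7)) + (exp(-6*I*pi/7)) + (exp(6*I*pi/7)) + (exp(4*I*pi/7)) + (exp(2*I*pi/7))
  = 0.
(Exp terms are combined using exp(i*s)*conj(exp(i*t)) = exp(i*(s-t)), and sums of them are collapsed using the identity that for every m > 1 the m distinct m-th roots of unity sum to 0, e.g. 1 + exp(2*I*pi/3) + exp(-2*I*pi/3) = 0.)
Dividing by |G| = 7 gives 0/7 = 0, matching the row-orthogonality relation <chi_3, chi_4> = [chi_3 = chi_4].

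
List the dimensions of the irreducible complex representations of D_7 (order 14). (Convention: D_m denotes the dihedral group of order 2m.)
Dimensions: 1, 1, 2, 2, 2

Reasoning: There are 5 irreducibles (= number of conjugacy classes). Their dimensions d_i satisfy sum d_i^2 = |G| = 14: 1 + 1 + 4 + 4 + 4 = 14.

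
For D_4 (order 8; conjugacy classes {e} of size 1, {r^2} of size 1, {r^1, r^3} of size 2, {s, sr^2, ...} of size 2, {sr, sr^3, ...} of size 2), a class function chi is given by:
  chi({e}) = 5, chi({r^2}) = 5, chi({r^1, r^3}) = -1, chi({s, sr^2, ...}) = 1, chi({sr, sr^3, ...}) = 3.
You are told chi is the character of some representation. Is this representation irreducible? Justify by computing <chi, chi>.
Not irreducible (reducible): <chi, chi> = 9 > 1.

Why: <chi, chi> = (1/|G|) sum_C |C| * |chi(C)|^2 = (1/8)[1*|5|^2 + 1*|5|^2 + 2*|-1|^2 + 2*|1|^2 + 2*|3|^2]
  = (1/8)[(25) + (25) + (2) + (2) + (18)] = 72/8 = 9.
A character is irreducible iff <chi, chi> = 1, so this representation is reducible.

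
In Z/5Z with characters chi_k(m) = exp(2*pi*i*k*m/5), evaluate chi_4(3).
chi_4(3) = zeta_5^12 = exp(4*I*pi/5)

chi_4(3) = zeta_5^(4*3) = zeta_5^12. Since zeta_5^5 = 1, this equals zeta_5^2 = exp(2*pi*i*2/5) = exp(4*I*pi/5).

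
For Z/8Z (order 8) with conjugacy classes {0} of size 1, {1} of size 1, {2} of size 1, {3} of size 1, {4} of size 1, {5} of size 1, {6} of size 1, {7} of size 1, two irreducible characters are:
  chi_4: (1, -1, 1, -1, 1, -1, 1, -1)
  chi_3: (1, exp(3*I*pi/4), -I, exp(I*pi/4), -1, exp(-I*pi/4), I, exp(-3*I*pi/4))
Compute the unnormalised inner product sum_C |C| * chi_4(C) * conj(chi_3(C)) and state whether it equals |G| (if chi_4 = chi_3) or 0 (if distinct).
Sum = 0; so <chi_4, chi_3> = 0 (distinct irreducibles are orthogonal).

Derivation: Compute term by term over conjugacy classes (|C| * chi_4(C) * conj(chi_3(C))):
  1*(1)*conj(1) + 1*(-1)*conj(exp(3*I*pi/4)) + 1*(1)*conj(-I) + 1*(-1)*conj(exp(I*pi/4)) + 1*(1)*conj(-1) + 1*(-1)*conj(exp(-I*pi/4)) + 1*(1)*conj(I) + 1*(-1)*conj(exp(-3*I*pi/4))
  = (1) + (-exp(-3*I*pi/4)) + (I) + (-exp(-I*pi/4)) + (-1) + (-exp(I*pi/4)) + (-I) + (-exp(3*I*pi/4))
  = 0.
(Exp terms are combined using exp(i*s)*conj(exp(i*t)) = exp(i*(s-t)), and sums of them are collapsed using the identity that for every m > 1 the m distinct m-th roots of unity sum to 0, e.g. 1 + exp(2*I*pi/3) + exp(-2*I*pi/3) = 0.)
Dividing by |G| = 8 gives 0/8 = 0, matching the row-orthogonality relation <chi_4, chi_3> = [chi_4 = chi_3].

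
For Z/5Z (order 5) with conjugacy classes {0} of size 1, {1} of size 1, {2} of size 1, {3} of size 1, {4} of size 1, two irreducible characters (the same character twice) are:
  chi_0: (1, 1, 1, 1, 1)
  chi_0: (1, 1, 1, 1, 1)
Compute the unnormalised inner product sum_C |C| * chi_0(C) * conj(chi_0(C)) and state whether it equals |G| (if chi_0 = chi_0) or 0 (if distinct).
Sum = 5 = |G| = 5; so <chi_0, chi_0> = 1 (norm-1 confirms irreducibility).

Why: Compute term by term over conjugacy classes (|C| * chi_0(C) * conj(chi_0(C))):
  1*(1)*conj(1) + 1*(1)*conj(1) + 1*(1)*conj(1) + 1*(1)*conj(1) + 1*(1)*conj(1)
  = (1) + (1) + (1) + (1) + (1)
  = 5.
(Exp terms are combined using exp(i*s)*conj(exp(i*t)) = exp(i*(s-t)), and sums of them are collapsed using the identity that for every m > 1 the m distinct m-th roots of unity sum to 0, e.g. 1 + exp(2*I*pi/3) + exp(-2*I*pi/3) = 0.)
Dividing by |G| = 5 gives 5/5 = 1, matching the row-orthogonality relation <chi_0, chi_0> = [chi_0 = chi_0].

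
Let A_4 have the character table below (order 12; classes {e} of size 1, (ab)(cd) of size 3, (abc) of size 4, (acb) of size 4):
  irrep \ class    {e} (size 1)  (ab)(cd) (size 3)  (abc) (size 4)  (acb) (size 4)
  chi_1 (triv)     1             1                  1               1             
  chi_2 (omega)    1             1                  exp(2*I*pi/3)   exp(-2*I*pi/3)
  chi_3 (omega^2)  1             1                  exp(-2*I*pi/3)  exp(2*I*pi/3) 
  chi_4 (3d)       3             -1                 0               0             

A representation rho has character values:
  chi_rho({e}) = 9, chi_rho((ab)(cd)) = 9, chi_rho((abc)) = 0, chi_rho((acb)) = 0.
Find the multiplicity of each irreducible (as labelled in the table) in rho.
Multiplicities: chi_1: 3, chi_2: 3, chi_3: 3, chi_4: 0.

Derivation: Use <chi_rho, chi> = (1/|G|) sum_C |C| * chi_rho(C) * conj(chi(C)) with |G| = 12 for each irreducible chi in the table:
  <chi_rho, chi_1> = (1/12)[1*(9)*conj(1) + 3*(9)*conj(1) + 4*(0)*conj(1) + 4*(0)*conj(1)]
      = (1/12)[(9) + (27) + (0) + (0)] = 36/12 = 3
  <chi_rho, chi_2> = (1/12)[1*(9)*conj(1) + 3*(9)*conj(1) + 4*(0)*conj(exp(2*I*pi/3)) + 4*(0)*conj(exp(-2*I*pi/3))]
      = (1/12)[(9) + (27) + (0) + (0)] = 36/12 = 3
  <chi_rho, chi_3> = (1/12)[1*(9)*conj(1) + 3*(9)*conj(1) + 4*(0)*conj(exp(-2*I*pi/3)) + 4*(0)*conj(exp(2*I*pi/3))]
      = (1/12)[(9) + (27) + (0) + (0)] = 36/12 = 3
  <chi_rho, chi_4> = (1/12)[1*(9)*conj(3) + 3*(9)*conj(-1) + 4*(0)*conj(0) + 4*(0)*conj(0)]
      = (1/12)[(27) + (-27) + (0) + (0)] = 0/12 = 0
(Exp terms are combined using exp(i*s)*conj(exp(i*t)) = exp(i*(s-t)), and sums of them are collapsed using the identity that for every m > 1 the m distinct m-th roots of unity sum to 0, e.g. 1 + exp(2*I*pi/3) + exp(-2*I*pi/3) = 0.)
Dimension check: dim(rho) = sum (mult * dim) = 3*1 + 3*1 + 3*1 + 0*3 = 9 = chi_rho(e) = 9.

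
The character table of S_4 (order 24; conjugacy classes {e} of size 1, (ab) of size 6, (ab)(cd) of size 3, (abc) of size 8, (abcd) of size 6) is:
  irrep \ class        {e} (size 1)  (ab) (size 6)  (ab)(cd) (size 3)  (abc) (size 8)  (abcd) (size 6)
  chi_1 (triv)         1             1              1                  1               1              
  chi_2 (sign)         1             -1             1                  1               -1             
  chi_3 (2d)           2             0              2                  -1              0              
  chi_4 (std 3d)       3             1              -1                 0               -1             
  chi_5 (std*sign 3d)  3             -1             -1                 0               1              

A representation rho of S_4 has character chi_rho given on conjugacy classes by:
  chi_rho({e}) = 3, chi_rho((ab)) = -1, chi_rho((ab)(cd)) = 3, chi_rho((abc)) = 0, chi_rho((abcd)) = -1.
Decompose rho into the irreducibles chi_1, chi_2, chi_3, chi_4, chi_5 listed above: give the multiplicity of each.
Multiplicities: chi_1: 0, chi_2: 1, chi_3: 1, chi_4: 0, chi_5: 0.

Details: Use <chi_rho, chi> = (1/|G|) sum_C |C| * chi_rho(C) * conj(chi(C)) with |G| = 24 for each irreducible chi in the table:
  <chi_rho, chi_1> = (1/24)[1*(3)*conj(1) + 6*(-1)*conj(1) + 3*(3)*conj(1) + 8*(0)*conj(1) + 6*(-1)*conj(1)]
      = (1/24)[(3) + (-6) + (9) + (0) + (-6)] = 0/24 = 0
  <chi_rho, chi_2> = (1/24)[1*(3)*conj(1) + 6*(-1)*conj(-1) + 3*(3)*conj(1) + 8*(0)*conj(1) + 6*(-1)*conj(-1)]
      = (1/24)[(3) + (6) + (9) + (0) + (6)] = 24/24 = 1
  <chi_rho, chi_3> = (1/24)[1*(3)*conj(2) + 6*(-1)*conj(0) + 3*(3)*conj(2) + 8*(0)*conj(-1) + 6*(-1)*conj(0)]
      = (1/24)[(6) + (0) + (18) + (0) + (0)] = 24/24 = 1
  <chi_rho, chi_4> = (1/24)[1*(3)*conj(3) + 6*(-1)*conj(1) + 3*(3)*conj(-1) + 8*(0)*conj(0) + 6*(-1)*conj(-1)]
      = (1/24)[(9) + (-6) + (-9) + (0) + (6)] = 0/24 = 0
  <chi_rho, chi_5> = (1/24)[1*(3)*conj(3) + 6*(-1)*conj(-1) + 3*(3)*conj(-1) + 8*(0)*conj(0) + 6*(-1)*conj(1)]
      = (1/24)[(9) + (6) + (-9) + (0) + (-6)] = 0/24 = 0
Dimension check: dim(rho) = sum (mult * dim) = 0*1 + 1*1 + 1*2 + 0*3 + 0*3 = 3 = chi_rho(e) = 3.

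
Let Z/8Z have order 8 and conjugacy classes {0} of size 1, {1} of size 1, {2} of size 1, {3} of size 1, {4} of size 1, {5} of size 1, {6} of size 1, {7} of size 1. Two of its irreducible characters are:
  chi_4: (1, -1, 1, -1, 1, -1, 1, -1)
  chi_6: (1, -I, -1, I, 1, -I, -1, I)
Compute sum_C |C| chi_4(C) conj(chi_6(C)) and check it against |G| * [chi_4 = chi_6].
Sum = 0; so <chi_4, chi_6> = 0 (distinct irreducibles are orthogonal).

Derivation: Compute term by term over conjugacy classes (|C| * chi_4(C) * conj(chi_6(C))):
  1*(1)*conj(1) + 1*(-1)*conj(-I) + 1*(1)*conj(-1) + 1*(-1)*conj(I) + 1*(1)*conj(1) + 1*(-1)*conj(-I) + 1*(1)*conj(-1) + 1*(-1)*conj(I)
  = (1) + (-I) + (-1) + (I) + (1) + (-I) + (-1) + (I)
  = 0.
(Exp terms are combined using exp(i*s)*conj(exp(i*t)) = exp(i*(s-t)), and sums of them are collapsed using the identity that for every m > 1 the m distinct m-th roots of unity sum to 0, e.g. 1 + exp(2*I*pi/3) + exp(-2*I*pi/3) = 0.)
Dividing by |G| = 8 gives 0/8 = 0, matching the row-orthogonality relation <chi_4, chi_6> = [chi_4 = chi_6].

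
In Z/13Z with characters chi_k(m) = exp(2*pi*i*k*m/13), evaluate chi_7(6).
chi_7(6) = zeta_13^42 = exp(6*I*pi/13)

Details: chi_7(6) = zeta_13^(7*6) = zeta_13^42. Since zeta_13^13 = 1, this equals zeta_13^3 = exp(2*pi*i*3/13) = exp(6*I*pi/13).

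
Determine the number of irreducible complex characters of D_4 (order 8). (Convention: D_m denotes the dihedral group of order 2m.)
5

The number of irreducible complex representations of a finite group equals its number of conjugacy classes. D_4 has 5 conjugacy classes (n/2 + 3 for n even), so D_4 (order 8) has exactly 5 irreducible complex representations.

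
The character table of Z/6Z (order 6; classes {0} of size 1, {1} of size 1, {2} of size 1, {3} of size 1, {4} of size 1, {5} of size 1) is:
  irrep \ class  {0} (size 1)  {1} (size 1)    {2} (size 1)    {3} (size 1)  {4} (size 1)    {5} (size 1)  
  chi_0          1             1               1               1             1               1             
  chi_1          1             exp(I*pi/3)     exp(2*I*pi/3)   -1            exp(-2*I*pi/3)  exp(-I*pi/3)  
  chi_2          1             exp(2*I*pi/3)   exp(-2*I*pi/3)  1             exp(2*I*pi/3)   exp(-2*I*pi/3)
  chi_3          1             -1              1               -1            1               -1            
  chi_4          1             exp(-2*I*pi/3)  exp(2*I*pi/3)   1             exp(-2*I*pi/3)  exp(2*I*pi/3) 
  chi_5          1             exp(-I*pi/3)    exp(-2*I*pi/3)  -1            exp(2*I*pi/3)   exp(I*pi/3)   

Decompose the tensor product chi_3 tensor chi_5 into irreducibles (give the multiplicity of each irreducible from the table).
chi_3 tensor chi_5 = chi_2 (all other irreducibles have multiplicity 0).

Derivation: The character of a tensor product is the pointwise product (chi_3 * chi_5)(C) = chi_3(C) * chi_5(C):
  {0}: (1)*(1), {1}: (-1)*(exp(-I*pi/3)), {2}: (1)*(exp(-2*I*pi/3)), {3}: (-1)*(-1), {4}: (1)*(exp(2*I*pi/3)), {5}: (-1)*(exp(I*pi/3))
so (chi_3 * chi_5) takes values
  {0} -> 1, {1} -> -exp(-I*pi/3), {2} -> exp(-2*I*pi/3), {3} -> 1, {4} -> exp(2*I*pi/3), {5} -> -exp(I*pi/3).
Now take the inner product of this character with each irreducible chi from the table, <chi_3*chi_5, chi> = (1/6) sum_C |C| (chi_3*chi_5)(C) conj(chi(C)):
  <chi_3*chi_5, chi_0> = (1/6)[1*(1)*conj(1) + 1*(-exp(-I*pi/3))*conj(1) + 1*(exp(-2*I*pi/3))*conj(1) + 1*(1)*conj(1) + 1*(exp(2*I*pi/3))*conj(1) + 1*(-exp(I*pi/3))*conj(1)]
      = (1/6)[(1) + (-exp(-I*pi/3)) + (exp(-2*I*pi/3)) + (1) + (exp(2*I*pi/3)) + (-exp(I*pi/3))] = 0/6 = 0
  <chi_3*chi_5, chi_1> = (1/6)[1*(1)*conj(1) + 1*(-exp(-I*pi/3))*conj(exp(I*pi/3)) + 1*(exp(-2*I*pi/3))*conj(exp(2*I*pi/3)) + 1*(1)*conj(-1) + 1*(exp(2*I*pi/3))*conj(exp(-2*I*pi/3)) + 1*(-exp(I*pi/3))*conj(exp(-I*pi/3))]
      = (1/6)[(1) + (-exp(-2*I*pi/3)) + (exp(2*I*pi/3)) + (-1) + (exp(-2*I*pi/3)) + (-exp(2*I*pi/3))] = 0/6 = 0
  <chi_3*chi_5, chi_2> = (1/6)[1*(1)*conj(1) + 1*(-exp(-I*pi/3))*conj(exp(2*I*pi/3)) + 1*(exp(-2*I*pi/3))*conj(exp(-2*I*pi/3)) + 1*(1)*conj(1) + 1*(exp(2*I*pi/3))*conj(exp(2*I*pi/3)) + 1*(-exp(I*pi/3))*conj(exp(-2*I*pi/3))]
      = (1/6)[(1) + (1) + (1) + (1) + (1) + (1)] = 6/6 = 1
  <chi_3*chi_5, chi_3> = (1/6)[1*(1)*conj(1) + 1*(-exp(-I*pi/3))*conj(-1) + 1*(exp(-2*I*pi/3))*conj(1) + 1*(1)*conj(-1) + 1*(exp(2*I*pi/3))*conj(1) + 1*(-exp(I*pi/3))*conj(-1)]
      = (1/6)[(1) + (exp(-I*pi/3)) + (exp(-2*I*pi/3)) + (-1) + (exp(2*I*pi/3)) + (exp(I*pi/3))] = 0/6 = 0
  <chi_3*chi_5, chi_4> = (1/6)[1*(1)*conj(1) + 1*(-exp(-I*pi/3))*conj(exp(-2*I*pi/3)) + 1*(exp(-2*I*pi/3))*conj(exp(2*I*pi/3)) + 1*(1)*conj(1) + 1*(exp(2*I*pi/3))*conj(exp(-2*I*pi/3)) + 1*(-exp(I*pi/3))*conj(exp(2*I*pi/3))]
      = (1/6)[(1) + (-exp(I*pi/3)) + (exp(2*I*pi/3)) + (1) + (exp(-2*I*pi/3)) + (-exp(-I*pi/3))] = 0/6 = 0
  <chi_3*chi_5, chi_5> = (1/6)[1*(1)*conj(1) + 1*(-exp(-I*pi/3))*conj(exp(-I*pi/3)) + 1*(exp(-2*I*pi/3))*conj(exp(-2*I*pi/3)) + 1*(1)*conj(-1) + 1*(exp(2*I*pi/3))*conj(exp(2*I*pi/3)) + 1*(-exp(I*pi/3))*conj(exp(I*pi/3))]
      = (1/6)[(1) + (-1) + (1) + (-1) + (1) + (-1)] = 0/6 = 0
(Exp terms are combined using exp(i*s)*conj(exp(i*t)) = exp(i*(s-t)), and sums of them are collapsed using the identity that for every m > 1 the m distinct m-th roots of unity sum to 0, e.g. 1 + exp(2*I*pi/3) + exp(-2*I*pi/3) = 0.)
Hence the multiplicities are chi_2: 1. Dimension check: dim(chi_3)*dim(chi_5) = 1*1 = 1 and sum (mult * dim) = 1*1 = 1.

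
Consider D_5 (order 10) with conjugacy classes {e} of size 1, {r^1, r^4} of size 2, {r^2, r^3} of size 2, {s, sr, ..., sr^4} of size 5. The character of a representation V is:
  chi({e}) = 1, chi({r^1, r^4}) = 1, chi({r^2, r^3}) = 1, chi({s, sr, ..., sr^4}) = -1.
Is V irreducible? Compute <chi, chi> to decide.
Irreducible: <chi, chi> = 1.

Working: <chi, chi> = (1/|G|) sum_C |C| * |chi(C)|^2 = (1/10)[1*|1|^2 + 2*|1|^2 + 2*|1|^2 + 5*|-1|^2]
  = (1/10)[(1) + (2) + (2) + (5)] = 10/10 = 1.
A character is irreducible iff <chi, chi> = 1, so this representation is irreducible.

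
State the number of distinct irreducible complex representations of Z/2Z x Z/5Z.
10

Explanation: The number of irreducible complex representations of a finite group equals its number of conjugacy classes. Z/2Z x Z/5Z is abelian of order 10, so every element is its own conjugacy class: 10 classes, so Z/2Z x Z/5Z (order 10) has exactly 10 irreducible complex representations.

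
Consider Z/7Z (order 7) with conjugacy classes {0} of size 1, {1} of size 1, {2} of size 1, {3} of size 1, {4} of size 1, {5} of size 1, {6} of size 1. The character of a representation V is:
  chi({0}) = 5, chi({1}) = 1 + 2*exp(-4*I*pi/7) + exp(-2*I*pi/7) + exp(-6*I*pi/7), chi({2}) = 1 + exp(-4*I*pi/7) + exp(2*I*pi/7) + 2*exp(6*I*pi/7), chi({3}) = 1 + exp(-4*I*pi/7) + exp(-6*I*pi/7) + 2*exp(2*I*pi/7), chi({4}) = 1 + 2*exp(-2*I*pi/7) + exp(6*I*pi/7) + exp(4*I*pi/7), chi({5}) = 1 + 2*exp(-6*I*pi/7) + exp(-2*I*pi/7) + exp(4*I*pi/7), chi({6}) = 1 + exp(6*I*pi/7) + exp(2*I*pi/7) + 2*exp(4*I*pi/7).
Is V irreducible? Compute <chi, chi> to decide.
Not irreducible (reducible): <chi, chi> = 7 > 1.

Proof sketch: <chi, chi> = (1/|G|) sum_C |C| * |chi(C)|^2 = (1/7)[1*|5|^2 + 1*|1 + 2*exp(-4*I*pi/7) + exp(-2*I*pi/7) + exp(-6*I*pi/7)|^2 + 1*|1 + exp(-4*I*pi/7) + exp(2*I*pi/7) + 2*exp(6*I*pi/7)|^2 + 1*|1 + exp(-4*I*pi/7) + exp(-6*I*pi/7) + 2*exp(2*I*pi/7)|^2 + 1*|1 + 2*exp(-2*I*pi/7) + exp(6*I*pi/7) + exp(4*I*pi/7)|^2 + 1*|1 + 2*exp(-6*I*pi/7) + exp(-2*I*pi/7) + exp(4*I*pi/7)|^2 + 1*|1 + exp(6*I*pi/7) + exp(2*I*pi/7) + 2*exp(4*I*pi/7)|^2]
  = (1/7)[(25) + (7 + 5*exp(-2*I*pi/7) + 3*exp(-4*I*pi/7) + exp(-6*I*pi/7) + exp(6*I*pi/7) + 3*exp(4*I*pi/7) + 5*exp(2*I*pi/7)) + (7 + 5*exp(-4*I*pi/7) + 3*exp(-6*I*pi/7) + exp(-2*I*pi/7) + exp(2*I*pi/7) + 3*exp(6*I*pi/7) + 5*exp(4*I*pi/7)) + (7 + 3*exp(-2*I*pi/7) + 5*exp(-6*I*pi/7) + exp(-4*I*pi/7) + exp(4*I*pi/7) + 5*exp(6*I*pi/7) + 3*exp(2*I*pi/7)) + (7 + 3*exp(-2*I*pi/7) + 5*exp(-6*I*pi/7) + exp(-4*I*pi/7) + exp(4*I*pi/7) + 5*exp(6*I*pi/7) + 3*exp(2*I*pi/7)) + (7 + 5*exp(-4*I*pi/7) + 3*exp(-6*I*pi/7) + exp(-2*I*pi/7) + exp(2*I*pi/7) + 3*exp(6*I*pi/7) + 5*exp(4*I*pi/7)) + (7 + 5*exp(-2*I*pi/7) + 3*exp(-4*I*pi/7) + exp(-6*I*pi/7) + exp(6*I*pi/7) + 3*exp(4*I*pi/7) + 5*exp(2*I*pi/7))] = 49/7 = 7.
(Exp terms are combined using exp(i*s)*conj(exp(i*t)) = exp(i*(s-t)), and sums of them are collapsed using the identity that for every m > 1 the m distinct m-th roots of unity sum to 0, e.g. 1 + exp(2*I*pi/3) + exp(-2*I*pi/3) = 0.)
A character is irreducible iff <chi, chi> = 1, so this representation is reducible.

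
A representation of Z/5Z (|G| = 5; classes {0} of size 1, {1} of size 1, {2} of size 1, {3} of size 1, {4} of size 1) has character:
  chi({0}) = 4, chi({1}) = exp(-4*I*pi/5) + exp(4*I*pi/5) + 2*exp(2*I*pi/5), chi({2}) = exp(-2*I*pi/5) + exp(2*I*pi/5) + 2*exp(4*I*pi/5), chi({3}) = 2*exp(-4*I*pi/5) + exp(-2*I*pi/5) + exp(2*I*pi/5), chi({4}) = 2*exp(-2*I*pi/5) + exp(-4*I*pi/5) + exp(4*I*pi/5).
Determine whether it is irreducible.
Not irreducible (reducible): <chi, chi> = 6 > 1.

Why: <chi, chi> = (1/|G|) sum_C |C| * |chi(C)|^2 = (1/5)[1*|4|^2 + 1*|exp(-4*I*pi/5) + exp(4*I*pi/5) + 2*exp(2*I*pi/5)|^2 + 1*|exp(-2*I*pi/5) + exp(2*I*pi/5) + 2*exp(4*I*pi/5)|^2 + 1*|2*exp(-4*I*pi/5) + exp(-2*I*pi/5) + exp(2*I*pi/5)|^2 + 1*|2*exp(-2*I*pi/5) + exp(-4*I*pi/5) + exp(4*I*pi/5)|^2]
  = (1/5)[(16) + (6 + 3*exp(-2*I*pi/5) + 2*exp(-4*I*pi/5) + 2*exp(4*I*pi/5) + 3*exp(2*I*pi/5)) + (6 + 2*exp(-2*I*pi/5) + 3*exp(-4*I*pi/5) + 3*exp(4*I*pi/5) + 2*exp(2*I*pi/5)) + (6 + 2*exp(-2*I*pi/5) + 3*exp(-4*I*pi/5) + 3*exp(4*I*pi/5) + 2*exp(2*I*pi/5)) + (6 + 3*exp(-2*I*pi/5) + 2*exp(-4*I*pi/5) + 2*exp(4*I*pi/5) + 3*exp(2*I*pi/5))] = 30/5 = 6.
(Exp terms are combined using exp(i*s)*conj(exp(i*t)) = exp(i*(s-t)), and sums of them are collapsed using the identity that for every m > 1 the m distinct m-th roots of unity sum to 0, e.g. 1 + exp(2*I*pi/3) + exp(-2*I*pi/3) = 0.)
A character is irreducible iff <chi, chi> = 1, so this representation is reducible.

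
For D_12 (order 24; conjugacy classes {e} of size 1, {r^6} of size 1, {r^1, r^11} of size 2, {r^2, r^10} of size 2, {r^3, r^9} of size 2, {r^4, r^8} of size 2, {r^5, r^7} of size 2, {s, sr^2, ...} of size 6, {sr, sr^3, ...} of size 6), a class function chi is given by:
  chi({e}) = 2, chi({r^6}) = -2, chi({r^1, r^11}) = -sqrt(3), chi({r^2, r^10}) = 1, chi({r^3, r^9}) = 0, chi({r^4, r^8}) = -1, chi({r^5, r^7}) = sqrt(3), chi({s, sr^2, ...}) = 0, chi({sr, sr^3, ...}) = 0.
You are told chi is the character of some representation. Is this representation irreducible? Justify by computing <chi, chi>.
Irreducible: <chi, chi> = 1.

<chi, chi> = (1/|G|) sum_C |C| * |chi(C)|^2 = (1/24)[1*|2|^2 + 1*|-2|^2 + 2*|-sqrt(3)|^2 + 2*|1|^2 + 2*|0|^2 + 2*|-1|^2 + 2*|sqrt(3)|^2 + 6*|0|^2 + 6*|0|^2]
  = (1/24)[(4) + (4) + (6) + (2) + (0) + (2) + (6) + (0) + (0)] = 24/24 = 1.
A character is irreducible iff <chi, chi> = 1, so this representation is irreducible.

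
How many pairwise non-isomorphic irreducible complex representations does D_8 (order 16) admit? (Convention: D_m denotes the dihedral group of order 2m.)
7

Reasoning: The number of irreducible complex representations of a finite group equals its number of conjugacy classes. D_8 has 7 conjugacy classes (n/2 + 3 for n even), so D_8 (order 16) has exactly 7 irreducible complex representations.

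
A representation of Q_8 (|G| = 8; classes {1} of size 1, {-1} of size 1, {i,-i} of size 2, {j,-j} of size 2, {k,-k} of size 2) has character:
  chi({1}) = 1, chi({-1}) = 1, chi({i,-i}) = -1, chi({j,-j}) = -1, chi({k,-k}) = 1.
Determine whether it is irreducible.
Irreducible: <chi, chi> = 1.

Derivation: <chi, chi> = (1/|G|) sum_C |C| * |chi(C)|^2 = (1/8)[1*|1|^2 + 1*|1|^2 + 2*|-1|^2 + 2*|-1|^2 + 2*|1|^2]
  = (1/8)[(1) + (1) + (2) + (2) + (2)] = 8/8 = 1.
A character is irreducible iff <chi, chi> = 1, so this representation is irreducible.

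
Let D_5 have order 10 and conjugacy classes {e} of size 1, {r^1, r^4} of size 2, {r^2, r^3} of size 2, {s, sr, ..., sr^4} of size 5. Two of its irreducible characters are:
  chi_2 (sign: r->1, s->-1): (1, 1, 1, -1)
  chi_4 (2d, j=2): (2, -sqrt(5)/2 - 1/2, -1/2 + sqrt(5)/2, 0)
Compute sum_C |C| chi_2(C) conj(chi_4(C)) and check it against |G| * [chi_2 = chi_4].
Sum = 0; so <chi_2, chi_4> = 0 (distinct irreducibles are orthogonal).

Solution. Compute term by term over conjugacy classes (|C| * chi_2(C) * conj(chi_4(C))):
  1*(1)*conj(2) + 2*(1)*conj(-sqrt(5)/2 - 1/2) + 2*(1)*conj(-1/2 + sqrt(5)/2) + 5*(-1)*conj(0)
  = (2) + (-sqrt(5) - 1) + (-1 + sqrt(5)) + (0)
  = 0.
Dividing by |G| = 10 gives 0/10 = 0, matching the row-orthogonality relation <chi_2, chi_4> = [chi_2 = chi_4].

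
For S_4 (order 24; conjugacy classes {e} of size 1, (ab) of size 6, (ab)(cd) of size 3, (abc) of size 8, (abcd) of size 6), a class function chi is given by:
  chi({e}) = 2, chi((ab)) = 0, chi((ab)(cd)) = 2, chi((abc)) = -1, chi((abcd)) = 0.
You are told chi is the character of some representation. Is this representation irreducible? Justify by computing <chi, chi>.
Irreducible: <chi, chi> = 1.

Argument: <chi, chi> = (1/|G|) sum_C |C| * |chi(C)|^2 = (1/24)[1*|2|^2 + 6*|0|^2 + 3*|2|^2 + 8*|-1|^2 + 6*|0|^2]
  = (1/24)[(4) + (0) + (12) + (8) + (0)] = 24/24 = 1.
A character is irreducible iff <chi, chi> = 1, so this representation is irreducible.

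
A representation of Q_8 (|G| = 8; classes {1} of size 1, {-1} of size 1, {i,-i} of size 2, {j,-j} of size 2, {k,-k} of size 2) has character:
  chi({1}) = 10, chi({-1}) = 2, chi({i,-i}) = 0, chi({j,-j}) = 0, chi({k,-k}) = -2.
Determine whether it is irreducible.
Not irreducible (reducible): <chi, chi> = 14 > 1.

Why: <chi, chi> = (1/|G|) sum_C |C| * |chi(C)|^2 = (1/8)[1*|10|^2 + 1*|2|^2 + 2*|0|^2 + 2*|0|^2 + 2*|-2|^2]
  = (1/8)[(100) + (4) + (0) + (0) + (8)] = 112/8 = 14.
A character is irreducible iff <chi, chi> = 1, so this representation is reducible.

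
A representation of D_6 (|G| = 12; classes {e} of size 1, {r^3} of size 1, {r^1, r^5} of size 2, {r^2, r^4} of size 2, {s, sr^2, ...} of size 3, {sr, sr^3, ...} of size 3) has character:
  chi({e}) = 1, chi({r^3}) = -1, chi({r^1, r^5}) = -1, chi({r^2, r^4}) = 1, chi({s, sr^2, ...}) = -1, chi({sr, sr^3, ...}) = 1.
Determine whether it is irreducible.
Irreducible: <chi, chi> = 1.

Working: <chi, chi> = (1/|G|) sum_C |C| * |chi(C)|^2 = (1/12)[1*|1|^2 + 1*|-1|^2 + 2*|-1|^2 + 2*|1|^2 + 3*|-1|^2 + 3*|1|^2]
  = (1/12)[(1) + (1) + (2) + (2) + (3) + (3)] = 12/12 = 1.
A character is irreducible iff <chi, chi> = 1, so this representation is irreducible.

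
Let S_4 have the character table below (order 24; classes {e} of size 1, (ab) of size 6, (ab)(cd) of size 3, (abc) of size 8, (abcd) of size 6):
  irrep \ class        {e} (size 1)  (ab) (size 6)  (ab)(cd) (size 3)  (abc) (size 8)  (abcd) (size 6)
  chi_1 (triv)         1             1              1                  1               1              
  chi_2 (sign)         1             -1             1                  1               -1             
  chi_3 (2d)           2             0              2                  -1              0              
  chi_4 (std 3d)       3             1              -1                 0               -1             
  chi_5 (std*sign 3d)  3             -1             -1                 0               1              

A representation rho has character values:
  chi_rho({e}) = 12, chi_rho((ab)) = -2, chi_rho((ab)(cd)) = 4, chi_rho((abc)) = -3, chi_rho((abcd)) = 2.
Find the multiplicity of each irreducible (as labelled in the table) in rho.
Multiplicities: chi_1: 0, chi_2: 0, chi_3: 3, chi_4: 0, chi_5: 2.

Reasoning: Use <chi_rho, chi> = (1/|G|) sum_C |C| * chi_rho(C) * conj(chi(C)) with |G| = 24 for each irreducible chi in the table:
  <chi_rho, chi_1> = (1/24)[1*(12)*conj(1) + 6*(-2)*conj(1) + 3*(4)*conj(1) + 8*(-3)*conj(1) + 6*(2)*conj(1)]
      = (1/24)[(12) + (-12) + (12) + (-24) + (12)] = 0/24 = 0
  <chi_rho, chi_2> = (1/24)[1*(12)*conj(1) + 6*(-2)*conj(-1) + 3*(4)*conj(1) + 8*(-3)*conj(1) + 6*(2)*conj(-1)]
      = (1/24)[(12) + (12) + (12) + (-24) + (-12)] = 0/24 = 0
  <chi_rho, chi_3> = (1/24)[1*(12)*conj(2) + 6*(-2)*conj(0) + 3*(4)*conj(2) + 8*(-3)*conj(-1) + 6*(2)*conj(0)]
      = (1/24)[(24) + (0) + (24) + (24) + (0)] = 72/24 = 3
  <chi_rho, chi_4> = (1/24)[1*(12)*conj(3) + 6*(-2)*conj(1) + 3*(4)*conj(-1) + 8*(-3)*conj(0) + 6*(2)*conj(-1)]
      = (1/24)[(36) + (-12) + (-12) + (0) + (-12)] = 0/24 = 0
  <chi_rho, chi_5> = (1/24)[1*(12)*conj(3) + 6*(-2)*conj(-1) + 3*(4)*conj(-1) + 8*(-3)*conj(0) + 6*(2)*conj(1)]
      = (1/24)[(36) + (12) + (-12) + (0) + (12)] = 48/24 = 2
Dimension check: dim(rho) = sum (mult * dim) = 0*1 + 0*1 + 3*2 + 0*3 + 2*3 = 12 = chi_rho(e) = 12.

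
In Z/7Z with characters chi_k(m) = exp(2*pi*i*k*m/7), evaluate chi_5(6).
chi_5(6) = zeta_7^30 = exp(4*I*pi/7)

chi_5(6) = zeta_7^(5*6) = zeta_7^30. Since zeta_7^7 = 1, this equals zeta_7^2 = exp(2*pi*i*2/7) = exp(4*I*pi/7).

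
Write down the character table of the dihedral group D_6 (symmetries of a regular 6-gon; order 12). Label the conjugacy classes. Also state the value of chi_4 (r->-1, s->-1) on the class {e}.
Conjugacy classes: {e} of size 1, {r^3} of size 1, {r^1, r^5} of size 2, {r^2, r^4} of size 2, {s, sr^2, ...} of size 3, {sr, sr^3, ...} of size 3.
Character table:
  irrep \ class              {e} (size 1)  {r^3} (size 1)  {r^1, r^5} (size 2)  {r^2, r^4} (size 2)  {s, sr^2, ...} (size 3)  {sr, sr^3, ...} (size 3)
  chi_1 (triv)               1             1               1                    1                    1                        1                       
  chi_2 (sign: r->1, s->-1)  1             1               1                    1                    -1                       -1                      
  chi_3 (r->-1, s->1)        1             -1              -1                   1                    1                        -1                      
  chi_4 (r->-1, s->-1)       1             -1              -1                   1                    -1                       1                       
  chi_5 (2d, j=1)            2             -2              1                    -1                   0                        0                       
  chi_6 (2d, j=2)            2             2               -1                   -1                   0                        0                       

Spot check: chi_4 (r->-1, s->-1) on {e} = 1.

D_6 has order 2*6 = 12 with 6 conjugacy classes, hence 6 irreducibles. Sum of squared dims 1 + 1 + 1 + 1 + 4 + 4 = 12 = |G|. Linear characters come from the abelianisation; the 2-dimensional irreps have character r^k -> 2*cos(2*pi*j*k/6), reflections -> 0.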